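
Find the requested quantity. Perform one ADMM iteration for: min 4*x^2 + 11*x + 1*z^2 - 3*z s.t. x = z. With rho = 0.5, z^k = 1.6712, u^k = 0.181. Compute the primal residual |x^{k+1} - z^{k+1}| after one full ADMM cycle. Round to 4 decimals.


ADMM iteration with rho = 0.5, z^k = 1.6712, u^k = 0.181
Step 1: x-update.
Minimize 4*x^2 + 11*x + (0.5/2)*(x - 1.6712 + 0.181)^2
FOC: (2*4 + 0.5)*x = -11 + 0.5*(1.6712 - 0.181)
x^{k+1} = -1.2065
Step 2: z-update.
Minimize 1*z^2 - 3*z + (0.5/2)*(-1.2065 - z + 0.181)^2
FOC: (2*1 + 0.5)*z = 3 + 0.5*(-1.2065 + 0.181)
z^{k+1} = 0.9949
Step 3: u-update.
u^{k+1} = 0.181 - 1.2065 - 0.9949 = -2.0204
Step 4: Primal residual = |-1.2065 - 0.9949| = 2.2014


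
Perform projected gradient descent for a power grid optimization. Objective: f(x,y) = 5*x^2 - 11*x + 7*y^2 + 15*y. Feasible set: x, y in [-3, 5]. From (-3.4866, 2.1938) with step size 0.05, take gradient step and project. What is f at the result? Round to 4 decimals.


Step 1: Compute gradient at (-3.4866, 2.1938).
grad_x = 2*5*-3.4866 - 11 = -45.866
grad_y = 2*7*2.1938 + 15 = 45.7132
Step 2: Gradient step.
x_raw = -3.4866 - 0.05*-45.866 = -1.1933
y_raw = 2.1938 - 0.05*45.7132 = -0.0919
Step 3: Project onto [-3, 5].
x_proj = clip(-1.1933) = -1.1933
y_proj = clip(-0.0919) = -0.0919
Step 4: Evaluate f.
f(-1.1933, -0.0919) = 18.9273


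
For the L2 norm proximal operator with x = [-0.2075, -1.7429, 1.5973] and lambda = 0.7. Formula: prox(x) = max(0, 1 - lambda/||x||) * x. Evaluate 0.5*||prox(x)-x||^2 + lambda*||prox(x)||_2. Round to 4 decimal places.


Step 1: Compute ||x||.
||x|| = 2.3732
Step 2: Compute scaling factor.
scale = max(0, 1 - 0.7/2.3732) = 0.705
Step 3: prox(x) = [-0.1463, -1.2288, 1.1262]
||prox(x)|| = 1.6732
Step 4: Proximal objective.
0.5*||prox-x||^2 = 0.245
lambda*||prox|| = 1.1712
Total = 1.4162


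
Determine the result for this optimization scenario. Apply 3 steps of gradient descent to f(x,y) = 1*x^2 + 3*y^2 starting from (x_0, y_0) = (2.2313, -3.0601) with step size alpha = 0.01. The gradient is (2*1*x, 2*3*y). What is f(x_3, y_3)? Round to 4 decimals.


Gradient descent on f(x,y) = 1*x^2 + 3*y^2.
Starting point: (2.2313, -3.0601), alpha = 0.01
Step 1: grad_x = 2*1*2.2313 = 4.4626, grad_y = 2*3*-3.0601 = -18.3606
  x_1 = 2.2313 - 0.01*4.4626 = 2.1867
  y_1 = -3.0601 - 0.01*-18.3606 = -2.8765
Step 2: grad_x = 2*1*2.1867 = 4.3733, grad_y = 2*3*-2.8765 = -17.259
  x_2 = 2.1867 - 0.01*4.3733 = 2.1429
  y_2 = -2.8765 - 0.01*-17.259 = -2.7039
Step 3: grad_x = 2*1*2.1429 = 4.2859, grad_y = 2*3*-2.7039 = -16.2234
  x_3 = 2.1429 - 0.01*4.2859 = 2.1001
  y_3 = -2.7039 - 0.01*-16.2234 = -2.5417
f(2.1001, -2.5417) = 1*2.1001^2 + 3*(-2.5417)^2 = 23.7906


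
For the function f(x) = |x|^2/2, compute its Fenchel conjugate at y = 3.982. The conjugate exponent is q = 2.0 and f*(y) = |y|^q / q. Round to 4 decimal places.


The conjugate exponent q satisfies 1/p + 1/q = 1.
p = 2, so q = 2/(2 - 1) = 2.0
|y|^q = 3.982^2.0 = 15.8563
f*(3.982) = 15.8563 / 2.0 = 7.9282


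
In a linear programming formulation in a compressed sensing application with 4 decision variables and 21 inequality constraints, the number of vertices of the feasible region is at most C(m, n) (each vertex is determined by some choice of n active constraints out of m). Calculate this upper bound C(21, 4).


Each vertex corresponds to some choice of n active constraints out of m, so the number of vertices is at most C(m, n) = m! / (n!(m-n)!).
m = 21, n = 4
Numerator: 21 * 20 * 19 * 18
Denominator: 4! = 24
C(21, 4) = 5985


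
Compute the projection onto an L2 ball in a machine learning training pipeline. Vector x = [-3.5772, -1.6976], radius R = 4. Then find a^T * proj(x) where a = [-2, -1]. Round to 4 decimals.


Step 1: Compute ||x|| (intermediates to 6 decimals).
||x|| = sqrt((-3.5772)^2 + (-1.6976)^2) = 3.959571
Step 2: Project.
Since ||x|| <= R, proj = x (no scaling needed).
proj(x) = [-3.5772, -1.6976]
Step 3: Dot product.
a^T * proj(x) = -2*(-3.5772) - 1*(-1.6976) = 8.852


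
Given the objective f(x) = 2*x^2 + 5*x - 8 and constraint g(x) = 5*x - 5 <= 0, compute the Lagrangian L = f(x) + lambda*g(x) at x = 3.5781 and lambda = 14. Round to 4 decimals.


Step 1: Evaluate f(x).
f(3.5781) = 2*3.5781^2 + 5*3.5781 - 8 = 35.4961
Step 2: Evaluate g(x).
g(3.5781) = 5*3.5781 - 5 = 12.8905
Step 3: Compute Lagrangian.
L = 35.4961 + 14*12.8905 = 215.9631


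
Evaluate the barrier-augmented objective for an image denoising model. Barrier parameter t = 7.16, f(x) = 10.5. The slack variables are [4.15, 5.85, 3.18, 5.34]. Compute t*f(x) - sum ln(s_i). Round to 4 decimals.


Step 1: Compute log-barrier.
ln values: [1.4231, 1.7664, 1.1569, 1.6752]
phi = -(1.4231 + 1.7664 + 1.1569 + 1.6752) = -6.0217
Step 2: Compute augmented objective.
t*f(x) = 7.16*10.5 = 75.18
Total = 75.18 - 6.0217 = 69.1583


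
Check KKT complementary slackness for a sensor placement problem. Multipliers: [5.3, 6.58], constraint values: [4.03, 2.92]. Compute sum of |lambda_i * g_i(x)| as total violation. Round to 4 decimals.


KKT complementary slackness check:
lambda_1 * g_1 = 5.3 * 4.03 = 21.359
lambda_2 * g_2 = 6.58 * 2.92 = 19.2136
Total violation = 21.359 + 19.2136 = 40.5726


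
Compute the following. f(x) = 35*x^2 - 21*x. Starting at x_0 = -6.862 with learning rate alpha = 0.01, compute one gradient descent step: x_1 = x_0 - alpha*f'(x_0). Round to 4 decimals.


We compute the gradient at x_0 and apply the update.
f'(x) = 70*x - 21
f'(-6.862) = 70*-6.862 - 21 = -501.34
x_1 = -6.862 - 0.01*-501.34 = -1.8486


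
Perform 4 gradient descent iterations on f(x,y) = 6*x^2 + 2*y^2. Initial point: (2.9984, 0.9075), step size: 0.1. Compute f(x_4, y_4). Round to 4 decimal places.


Gradient descent on f(x,y) = 6*x^2 + 2*y^2.
Starting point: (2.9984, 0.9075), alpha = 0.1
Step 1: grad_x = 2*6*2.9984 = 35.9808, grad_y = 2*2*0.9075 = 3.63
  x_1 = 2.9984 - 0.1*35.9808 = -0.5997
  y_1 = 0.9075 - 0.1*3.63 = 0.5445
Step 2: grad_x = 2*6*-0.5997 = -7.1962, grad_y = 2*2*0.5445 = 2.178
  x_2 = -0.5997 - 0.1*-7.1962 = 0.1199
  y_2 = 0.5445 - 0.1*2.178 = 0.3267
Step 3: grad_x = 2*6*0.1199 = 1.4392, grad_y = 2*2*0.3267 = 1.3068
  x_3 = 0.1199 - 0.1*1.4392 = -0.024
  y_3 = 0.3267 - 0.1*1.3068 = 0.196
Step 4: grad_x = 2*6*-0.024 = -0.2878, grad_y = 2*2*0.196 = 0.7841
  x_4 = -0.024 - 0.1*-0.2878 = 0.0048
  y_4 = 0.196 - 0.1*0.7841 = 0.1176
f(0.0048, 0.1176) = 6*0.0048^2 + 2*0.1176^2 = 0.0278


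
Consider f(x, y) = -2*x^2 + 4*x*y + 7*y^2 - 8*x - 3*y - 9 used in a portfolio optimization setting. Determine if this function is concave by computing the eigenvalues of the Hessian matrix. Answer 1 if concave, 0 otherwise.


The Hessian of f(x,y) = -2*x^2 + 4*x*y + 7*y^2 - 8*x - 3*y - 9 is:
H = [[-4, 4], [4, 14]]
Trace = -4 + 14 = 10
Determinant = -4*14 - (4)^2 = -72
Discriminant = (10)^2 - 4*-72 = 388.0
Eigenvalues: lambda_1 = -4.8489, lambda_2 = 14.8489
The function is not concave.

0


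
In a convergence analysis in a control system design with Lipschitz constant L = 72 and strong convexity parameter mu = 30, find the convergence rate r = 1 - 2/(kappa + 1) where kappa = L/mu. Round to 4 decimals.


Step 1: Compute the condition number.
kappa = L/mu = 72/30 = 2.4
Step 2: Compute the convergence rate.
r = 1 - 2/(kappa + 1) = 1 - 2*mu/(L + mu) = (L - mu)/(L + mu) = 42/102 = 0.4118


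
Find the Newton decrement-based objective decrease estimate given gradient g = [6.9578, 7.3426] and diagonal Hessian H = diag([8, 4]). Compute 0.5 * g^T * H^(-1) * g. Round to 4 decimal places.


Step 1: H is diagonal, so H^(-1) * g = [0.8697, 1.8357].
Step 2: g^T H^(-1) g = sum_i g_i^2 / H_ii
  = (6.9578)^2/8 + (7.3426)^2/4
  = 6.0514 + 13.4784 = 19.5298
Step 3: Objective decrease = 0.5 * g^T H^(-1) g = 9.7649


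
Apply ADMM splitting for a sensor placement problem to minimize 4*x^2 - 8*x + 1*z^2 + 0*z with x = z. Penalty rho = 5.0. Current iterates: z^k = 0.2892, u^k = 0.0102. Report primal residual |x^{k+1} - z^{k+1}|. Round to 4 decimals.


ADMM iteration with rho = 5.0, z^k = 0.2892, u^k = 0.0102
Step 1: x-update.
Minimize 4*x^2 - 8*x + (5.0/2)*(x - 0.2892 + 0.0102)^2
FOC: (2*4 + 5.0)*x = 8 + 5.0*(0.2892 - 0.0102)
x^{k+1} = 0.7227
Step 2: z-update.
Minimize 1*z^2 + 0*z + (5.0/2)*(0.7227 - z + 0.0102)^2
FOC: (2*1 + 5.0)*z = 0 + 5.0*(0.7227 + 0.0102)
z^{k+1} = 0.5235
Step 3: u-update.
u^{k+1} = 0.0102 + 0.7227 - 0.5235 = 0.2094
Step 4: Primal residual = |0.7227 - 0.5235| = 0.1992


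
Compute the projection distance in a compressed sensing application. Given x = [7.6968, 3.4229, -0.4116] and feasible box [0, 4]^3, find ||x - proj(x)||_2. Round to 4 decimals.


Project each component onto [0, 4].
clip(7.6968) = 4.0, clip(3.4229) = 3.4229, clip(-0.4116) = 0.0
Projection = [4.0, 3.4229, 0.0]
Squared diffs: [13.6663, 0.0, 0.1694]
Distance = sqrt(13.8357) = 3.7196


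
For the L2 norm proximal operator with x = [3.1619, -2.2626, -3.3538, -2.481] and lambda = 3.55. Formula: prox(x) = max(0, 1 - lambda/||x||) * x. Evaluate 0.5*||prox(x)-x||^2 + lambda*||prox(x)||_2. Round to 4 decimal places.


Step 1: Compute ||x||.
||x|| = 5.7027
Step 2: Compute scaling factor.
scale = max(0, 1 - 3.55/5.7027) = 0.3775
Step 3: prox(x) = [1.1936, -0.8541, -1.266, -0.9365]
||prox(x)|| = 2.1527
Step 4: Proximal objective.
0.5*||prox-x||^2 = 6.3013
lambda*||prox|| = 7.6421
Total = 13.9432


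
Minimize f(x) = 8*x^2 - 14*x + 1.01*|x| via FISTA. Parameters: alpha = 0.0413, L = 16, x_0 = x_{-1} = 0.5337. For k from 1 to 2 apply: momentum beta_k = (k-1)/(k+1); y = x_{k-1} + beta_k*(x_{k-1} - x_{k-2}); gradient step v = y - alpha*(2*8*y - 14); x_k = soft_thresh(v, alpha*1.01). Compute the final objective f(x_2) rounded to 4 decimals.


FISTA on f(x) = 8*x^2 - 14*x + 1.01*|x|
L = 16, alpha = 0.0413
Iteration 1: beta = 0.0, y = 0.5337 + 0.0*(0.5337 - 0.5337) = 0.5337
  grad(y) = -5.4608, v = y - alpha*grad = 0.7592
  prox(v) = soft_thresh(0.7592, 0.0417) = 0.7175
Iteration 2: beta = 0.3333, y = 0.7175 + 0.3333*(0.7175 - 0.5337) = 0.7788
  grad(y) = -1.5393, v = y - alpha*grad = 0.8424
  prox(v) = soft_thresh(0.8424, 0.0417) = 0.8007
f(x_2) = 8*0.8007^2 - 14*0.8007 + 1.01*|0.8007| = -5.2721


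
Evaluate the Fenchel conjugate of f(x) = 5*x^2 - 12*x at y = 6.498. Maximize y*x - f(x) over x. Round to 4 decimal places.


f*(y) = sup_x {y*x - a*x^2 - b*x} = sup_x {(y-b)*x - a*x^2}
FOC: (y - b) - 2a*x = 0 => x* = (y - b)/(2a)
x* = (6.498 + 12)/(2*5) = 1.8498
f*(6.498) = (y-b)^2/(4a) = (6.498 + 12)^2/(4*5)
= 342.176/20 = 17.1088


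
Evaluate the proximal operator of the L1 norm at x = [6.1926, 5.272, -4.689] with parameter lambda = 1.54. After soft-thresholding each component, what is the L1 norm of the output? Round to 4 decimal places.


Soft-thresholding with lambda = 1.54:
prox(6.1926) = sign(6.1926)*max(|6.1926| - 1.54, 0) = 4.6526
prox(5.272) = sign(5.272)*max(|5.272| - 1.54, 0) = 3.732
prox(-4.689) = sign(-4.689)*max(|-4.689| - 1.54, 0) = -3.149
prox(x) = [4.6526, 3.732, -3.149]
||prox(x)||_1 = 4.6526 + 3.732 + 3.149 = 11.5336


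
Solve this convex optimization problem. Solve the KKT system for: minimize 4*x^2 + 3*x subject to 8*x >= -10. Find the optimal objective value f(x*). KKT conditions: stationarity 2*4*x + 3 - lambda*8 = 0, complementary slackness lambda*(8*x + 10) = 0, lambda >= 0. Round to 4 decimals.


Step 1: Try lambda = 0 (constraint inactive).
Stationarity: 2*4*x + 3 = 0
x* = -3/(2*4) = -0.375
Check constraint: 8*-0.375 = -3.0 >= -10 -- satisfied.
Step 2: Compute optimal value.
f(x*) = 4*(-0.375)^2 + 3*(-0.375) = -0.5625


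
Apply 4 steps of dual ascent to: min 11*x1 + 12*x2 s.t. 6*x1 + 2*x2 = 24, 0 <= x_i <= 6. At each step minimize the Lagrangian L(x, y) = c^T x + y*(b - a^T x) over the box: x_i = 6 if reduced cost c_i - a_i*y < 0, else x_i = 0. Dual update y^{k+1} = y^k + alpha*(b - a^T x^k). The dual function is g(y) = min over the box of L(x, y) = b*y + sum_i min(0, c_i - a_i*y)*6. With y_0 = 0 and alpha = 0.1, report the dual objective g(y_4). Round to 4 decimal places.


Dual ascent for LP: min 11*x1 + 12*x2, 6*x1 + 2*x2 = 24, 0 <= x_i <= 6
Step 1: y^k = 0.0, reduced costs: (11.0, 12.0)
  x^k = (0.0, 0.0), subgradient = b - a^T x = 24.0
  y^{k+1} = 0.0 + 0.1*24.0 = 2.4
Step 2: y^k = 2.4, reduced costs: (-3.4, 7.2)
  x^k = (6.0, 0.0), subgradient = b - a^T x = -12.0
  y^{k+1} = 2.4 + 0.1*-12.0 = 1.2
Step 3: y^k = 1.2, reduced costs: (3.8, 9.6)
  x^k = (0.0, 0.0), subgradient = b - a^T x = 24.0
  y^{k+1} = 1.2 + 0.1*24.0 = 3.6
Step 4: y^k = 3.6, reduced costs: (-10.6, 4.8)
  x^k = (6.0, 0.0), subgradient = b - a^T x = -12.0
  y^{k+1} = 3.6 + 0.1*-12.0 = 2.4
Dual objective at y_4 = 2.4: reduced costs (-3.4, 7.2), box minimizer x = (6.0, 0.0)
g(y_4) = b*y + (c1 - a1*y)*x1 + (c2 - a2*y)*x2 = 24*2.4 + (-3.4)*6.0 + 7.2*0.0 = 57.6 - 20.4 + 0.0 = 37.2


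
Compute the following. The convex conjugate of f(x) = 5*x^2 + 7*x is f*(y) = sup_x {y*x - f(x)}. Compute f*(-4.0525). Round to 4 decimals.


f*(y) = sup_x {y*x - a*x^2 - b*x} = sup_x {(y-b)*x - a*x^2}
FOC: (y - b) - 2a*x = 0 => x* = (y - b)/(2a)
x* = (-4.0525 - 7)/(2*5) = -1.1053
f*(-4.0525) = (y-b)^2/(4a) = (-4.0525 - 7)^2/(4*5)
= 122.1578/20 = 6.1079


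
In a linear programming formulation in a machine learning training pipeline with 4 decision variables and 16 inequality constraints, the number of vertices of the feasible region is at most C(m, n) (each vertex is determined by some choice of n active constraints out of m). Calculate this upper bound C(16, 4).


Each vertex corresponds to some choice of n active constraints out of m, so the number of vertices is at most C(m, n) = m! / (n!(m-n)!).
m = 16, n = 4
Numerator: 16 * 15 * 14 * 13
Denominator: 4! = 24
C(16, 4) = 1820


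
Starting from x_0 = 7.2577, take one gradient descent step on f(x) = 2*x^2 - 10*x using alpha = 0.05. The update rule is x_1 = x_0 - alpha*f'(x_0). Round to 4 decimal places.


We compute the gradient at x_0 and apply the update.
f'(x) = 4*x - 10
f'(7.2577) = 4*7.2577 - 10 = 19.0308
x_1 = 7.2577 - 0.05*19.0308 = 6.3062


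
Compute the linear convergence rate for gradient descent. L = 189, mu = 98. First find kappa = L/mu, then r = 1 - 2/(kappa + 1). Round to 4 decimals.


Step 1: Compute the condition number.
kappa = L/mu = 189/98 = 1.9286
Step 2: Compute the convergence rate.
r = 1 - 2/(kappa + 1) = 1 - 2*mu/(L + mu) = (L - mu)/(L + mu) = 91/287 = 0.3171


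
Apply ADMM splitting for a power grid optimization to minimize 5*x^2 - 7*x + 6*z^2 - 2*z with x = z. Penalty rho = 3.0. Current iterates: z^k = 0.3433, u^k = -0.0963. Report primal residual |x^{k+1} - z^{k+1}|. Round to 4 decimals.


ADMM iteration with rho = 3.0, z^k = 0.3433, u^k = -0.0963
Step 1: x-update.
Minimize 5*x^2 - 7*x + (3.0/2)*(x - 0.3433 - 0.0963)^2
FOC: (2*5 + 3.0)*x = 7 + 3.0*(0.3433 + 0.0963)
x^{k+1} = 0.6399
Step 2: z-update.
Minimize 6*z^2 - 2*z + (3.0/2)*(0.6399 - z - 0.0963)^2
FOC: (2*6 + 3.0)*z = 2 + 3.0*(0.6399 - 0.0963)
z^{k+1} = 0.2421
Step 3: u-update.
u^{k+1} = -0.0963 + 0.6399 - 0.2421 = 0.3016
Step 4: Primal residual = |0.6399 - 0.2421| = 0.3979


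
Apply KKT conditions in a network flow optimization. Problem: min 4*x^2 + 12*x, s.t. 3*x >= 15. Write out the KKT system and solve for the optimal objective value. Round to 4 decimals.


Step 1: Try lambda = 0 (constraint inactive).
x_unc = -12/(2*4) = -1.5
Check: 3*-1.5 = -4.5 < 15 -- violated!
Step 2: Constraint must be active: 3*x = 15
x* = 15/3 = 5.0
lambda = (2*4*5.0 + 12)/3 = 17.3333
Step 3: Compute optimal value.
f(x*) = 4*5.0^2 + 12*5.0 = 160.0


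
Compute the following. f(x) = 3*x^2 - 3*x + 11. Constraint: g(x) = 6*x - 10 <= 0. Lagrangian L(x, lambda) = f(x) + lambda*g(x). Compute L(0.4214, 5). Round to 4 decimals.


Step 1: Evaluate f(x).
f(0.4214) = 3*0.4214^2 - 3*0.4214 + 11 = 10.2685
Step 2: Evaluate g(x).
g(0.4214) = 6*0.4214 - 10 = -7.4716
Step 3: Compute Lagrangian.
L = 10.2685 + 5*-7.4716 = -27.0895


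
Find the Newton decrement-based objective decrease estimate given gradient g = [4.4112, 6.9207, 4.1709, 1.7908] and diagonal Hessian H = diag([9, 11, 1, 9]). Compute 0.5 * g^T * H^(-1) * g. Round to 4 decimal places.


Step 1: H is diagonal, so H^(-1) * g = [0.4901, 0.6292, 4.1709, 0.199].
Step 2: g^T H^(-1) g = sum_i g_i^2 / H_ii
  = (4.4112)^2/9 + (6.9207)^2/11 + (4.1709)^2/1 + (1.7908)^2/9
  = 2.1621 + 4.3542 + 17.3964 + 0.3563 = 24.269
Step 3: Objective decrease = 0.5 * g^T H^(-1) g = 12.1345


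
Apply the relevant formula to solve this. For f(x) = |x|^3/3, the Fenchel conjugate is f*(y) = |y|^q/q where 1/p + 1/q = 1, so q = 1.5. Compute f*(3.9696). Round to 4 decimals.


The conjugate exponent q satisfies 1/p + 1/q = 1.
p = 3, so q = 3/(3 - 1) = 1.5
|y|^q = 3.9696^1.5 = 7.909
f*(3.9696) = 7.909 / 1.5 = 5.2726


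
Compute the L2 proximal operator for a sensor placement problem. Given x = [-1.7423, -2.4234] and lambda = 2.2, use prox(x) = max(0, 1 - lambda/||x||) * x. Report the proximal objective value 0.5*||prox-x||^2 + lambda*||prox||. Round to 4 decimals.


Step 1: Compute ||x||.
||x|| = 2.9847
Step 2: Compute scaling factor.
scale = max(0, 1 - 2.2/2.9847) = 0.2629
Step 3: prox(x) = [-0.4581, -0.6371]
||prox(x)|| = 0.7847
Step 4: Proximal objective.
0.5*||prox-x||^2 = 2.42
lambda*||prox|| = 1.7263
Total = 4.1464


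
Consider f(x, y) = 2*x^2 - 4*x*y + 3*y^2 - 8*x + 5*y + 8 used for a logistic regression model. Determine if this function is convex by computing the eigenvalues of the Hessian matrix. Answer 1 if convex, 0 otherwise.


The Hessian of f(x,y) = 2*x^2 - 4*x*y + 3*y^2 - 8*x + 5*y + 8 is:
H = [[4, -4], [-4, 6]]
Trace = 4 + 6 = 10
Determinant = 4*6 - (-4)^2 = 8
Discriminant = (10)^2 - 4*8 = 68.0
Eigenvalues: lambda_1 = 0.8769, lambda_2 = 9.1231
The function is convex.

1


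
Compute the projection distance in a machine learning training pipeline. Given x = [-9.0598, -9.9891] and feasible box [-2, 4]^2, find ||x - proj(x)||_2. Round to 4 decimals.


Project each component onto [-2, 4].
clip(-9.0598) = -2.0, clip(-9.9891) = -2.0
Projection = [-2.0, -2.0]
Squared diffs: [49.8408, 63.8257]
Distance = sqrt(113.6665) = 10.6614


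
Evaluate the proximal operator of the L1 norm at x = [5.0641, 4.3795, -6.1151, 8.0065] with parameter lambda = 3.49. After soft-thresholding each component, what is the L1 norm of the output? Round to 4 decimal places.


Soft-thresholding with lambda = 3.49:
prox(5.0641) = sign(5.0641)*max(|5.0641| - 3.49, 0) = 1.5741
prox(4.3795) = sign(4.3795)*max(|4.3795| - 3.49, 0) = 0.8895
prox(-6.1151) = sign(-6.1151)*max(|-6.1151| - 3.49, 0) = -2.6251
prox(8.0065) = sign(8.0065)*max(|8.0065| - 3.49, 0) = 4.5165
prox(x) = [1.5741, 0.8895, -2.6251, 4.5165]
||prox(x)||_1 = 1.5741 + 0.8895 + 2.6251 + 4.5165 = 9.6052


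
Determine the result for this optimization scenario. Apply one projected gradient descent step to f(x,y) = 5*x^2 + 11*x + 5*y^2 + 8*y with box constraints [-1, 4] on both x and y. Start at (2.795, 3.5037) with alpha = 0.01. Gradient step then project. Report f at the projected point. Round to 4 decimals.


Step 1: Compute gradient at (2.795, 3.5037).
grad_x = 2*5*2.795 + 11 = 38.95
grad_y = 2*5*3.5037 + 8 = 43.037
Step 2: Gradient step.
x_raw = 2.795 - 0.01*38.95 = 2.4055
y_raw = 3.5037 - 0.01*43.037 = 3.0733
Step 3: Project onto [-1, 4].
x_proj = clip(2.4055) = 2.4055
y_proj = clip(3.0733) = 3.0733
Step 4: Evaluate f.
f(2.4055, 3.0733) = 127.2061


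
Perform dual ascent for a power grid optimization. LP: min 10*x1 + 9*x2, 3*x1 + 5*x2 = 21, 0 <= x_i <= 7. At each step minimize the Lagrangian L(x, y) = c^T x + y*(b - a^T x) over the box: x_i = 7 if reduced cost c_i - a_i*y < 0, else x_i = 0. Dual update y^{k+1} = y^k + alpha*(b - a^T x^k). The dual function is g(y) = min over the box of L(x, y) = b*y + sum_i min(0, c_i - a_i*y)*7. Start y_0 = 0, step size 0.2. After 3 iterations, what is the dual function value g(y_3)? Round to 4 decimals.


Dual ascent for LP: min 10*x1 + 9*x2, 3*x1 + 5*x2 = 21, 0 <= x_i <= 7
Step 1: y^k = 0.0, reduced costs: (10.0, 9.0)
  x^k = (0.0, 0.0), subgradient = b - a^T x = 21.0
  y^{k+1} = 0.0 + 0.2*21.0 = 4.2
Step 2: y^k = 4.2, reduced costs: (-2.6, -12.0)
  x^k = (7.0, 7.0), subgradient = b - a^T x = -35.0
  y^{k+1} = 4.2 + 0.2*-35.0 = -2.8
Step 3: y^k = -2.8, reduced costs: (18.4, 23.0)
  x^k = (0.0, 0.0), subgradient = b - a^T x = 21.0
  y^{k+1} = -2.8 + 0.2*21.0 = 1.4
Dual objective at y_3 = 1.4: reduced costs (5.8, 2.0), box minimizer x = (0.0, 0.0)
g(y_3) = b*y + (c1 - a1*y)*x1 + (c2 - a2*y)*x2 = 21*1.4 + 5.8*0.0 + 2.0*0.0 = 29.4 + 0.0 + 0.0 = 29.4


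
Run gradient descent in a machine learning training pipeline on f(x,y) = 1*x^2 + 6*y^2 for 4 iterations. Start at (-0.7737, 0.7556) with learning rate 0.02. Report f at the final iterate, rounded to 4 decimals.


Gradient descent on f(x,y) = 1*x^2 + 6*y^2.
Starting point: (-0.7737, 0.7556), alpha = 0.02
Step 1: grad_x = 2*1*-0.7737 = -1.5474, grad_y = 2*6*0.7556 = 9.0672
  x_1 = -0.7737 - 0.02*-1.5474 = -0.7428
  y_1 = 0.7556 - 0.02*9.0672 = 0.5743
Step 2: grad_x = 2*1*-0.7428 = -1.4855, grad_y = 2*6*0.5743 = 6.8911
  x_2 = -0.7428 - 0.02*-1.4855 = -0.713
  y_2 = 0.5743 - 0.02*6.8911 = 0.4364
Step 3: grad_x = 2*1*-0.713 = -1.4261, grad_y = 2*6*0.4364 = 5.2372
  x_3 = -0.713 - 0.02*-1.4261 = -0.6845
  y_3 = 0.4364 - 0.02*5.2372 = 0.3317
Step 4: grad_x = 2*1*-0.6845 = -1.369, grad_y = 2*6*0.3317 = 3.9803
  x_4 = -0.6845 - 0.02*-1.369 = -0.6571
  y_4 = 0.3317 - 0.02*3.9803 = 0.2521
f(-0.6571, 0.2521) = 1*(-0.6571)^2 + 6*0.2521^2 = 0.8131


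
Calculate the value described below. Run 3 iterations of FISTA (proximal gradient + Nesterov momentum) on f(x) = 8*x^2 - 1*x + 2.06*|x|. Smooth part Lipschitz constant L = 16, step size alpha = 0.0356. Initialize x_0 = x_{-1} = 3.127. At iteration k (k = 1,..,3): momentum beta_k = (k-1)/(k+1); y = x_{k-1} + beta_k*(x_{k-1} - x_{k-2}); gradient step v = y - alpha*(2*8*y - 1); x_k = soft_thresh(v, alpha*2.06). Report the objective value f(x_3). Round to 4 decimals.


FISTA on f(x) = 8*x^2 - 1*x + 2.06*|x|
L = 16, alpha = 0.0356
Iteration 1: beta = 0.0, y = 3.127 + 0.0*(3.127 - 3.127) = 3.127
  grad(y) = 49.032, v = y - alpha*grad = 1.3815
  prox(v) = soft_thresh(1.3815, 0.0733) = 1.3081
Iteration 2: beta = 0.3333, y = 1.3081 + 0.3333*(1.3081 - 3.127) = 0.7018
  grad(y) = 10.2293, v = y - alpha*grad = 0.3377
  prox(v) = soft_thresh(0.3377, 0.0733) = 0.2643
Iteration 3: beta = 0.5, y = 0.2643 + 0.5*(0.2643 - 1.3081) = -0.2576
  grad(y) = -5.121, v = y - alpha*grad = -0.0753
  prox(v) = soft_thresh(-0.0753, 0.0733) = -0.0019
f(x_3) = 8*(-0.0019)^2 - 1*(-0.0019) + 2.06*|-0.0019| = 0.0059


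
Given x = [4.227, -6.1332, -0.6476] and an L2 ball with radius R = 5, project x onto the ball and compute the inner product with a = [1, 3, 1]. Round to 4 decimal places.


Step 1: Compute ||x|| (intermediates to 6 decimals).
||x|| = sqrt(4.227^2 + (-6.1332)^2 + (-0.6476)^2) = 7.476835
Step 2: Project.
Since ||x|| > R, scale = R/||x|| = 5/7.476835 = 0.668732, proj(x) = scale * x
proj(x) = [2.82673, -4.101467, -0.433071]
Step 3: Dot product.
a^T * proj(x) = 1*2.82673 + 3*(-4.101467) + 1*(-0.433071) = -9.9107


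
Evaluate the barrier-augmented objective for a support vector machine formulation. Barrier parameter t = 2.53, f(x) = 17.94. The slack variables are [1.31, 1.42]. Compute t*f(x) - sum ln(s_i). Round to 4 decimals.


Step 1: Compute log-barrier.
ln values: [0.27, 0.3507]
phi = -(0.27 + 0.3507) = -0.6207
Step 2: Compute augmented objective.
t*f(x) = 2.53*17.94 = 45.3882
Total = 45.3882 - 0.6207 = 44.7675


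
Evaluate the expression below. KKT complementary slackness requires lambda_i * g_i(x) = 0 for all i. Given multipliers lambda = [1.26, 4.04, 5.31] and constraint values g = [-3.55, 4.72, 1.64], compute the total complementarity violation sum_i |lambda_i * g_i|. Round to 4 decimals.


KKT complementary slackness check:
lambda_1 * g_1 = 1.26 * -3.55 = -4.473
lambda_2 * g_2 = 4.04 * 4.72 = 19.0688
lambda_3 * g_3 = 5.31 * 1.64 = 8.7084
Total violation = 4.473 + 19.0688 + 8.7084 = 32.2502


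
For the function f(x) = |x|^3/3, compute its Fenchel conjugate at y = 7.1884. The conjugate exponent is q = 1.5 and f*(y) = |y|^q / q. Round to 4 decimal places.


The conjugate exponent q satisfies 1/p + 1/q = 1.
p = 3, so q = 3/(3 - 1) = 1.5
|y|^q = 7.1884^1.5 = 19.273
f*(7.1884) = 19.273 / 1.5 = 12.8486


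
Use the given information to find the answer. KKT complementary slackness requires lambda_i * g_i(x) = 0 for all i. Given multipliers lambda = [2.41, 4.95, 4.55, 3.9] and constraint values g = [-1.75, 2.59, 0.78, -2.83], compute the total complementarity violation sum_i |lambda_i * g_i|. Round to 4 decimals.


KKT complementary slackness check:
lambda_1 * g_1 = 2.41 * -1.75 = -4.2175
lambda_2 * g_2 = 4.95 * 2.59 = 12.8205
lambda_3 * g_3 = 4.55 * 0.78 = 3.549
lambda_4 * g_4 = 3.9 * -2.83 = -11.037
Total violation = 4.2175 + 12.8205 + 3.549 + 11.037 = 31.624


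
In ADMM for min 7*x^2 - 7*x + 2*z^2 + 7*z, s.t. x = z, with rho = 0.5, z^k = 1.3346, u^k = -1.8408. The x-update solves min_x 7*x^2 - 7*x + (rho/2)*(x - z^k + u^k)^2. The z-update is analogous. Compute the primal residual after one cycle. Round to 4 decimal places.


ADMM iteration with rho = 0.5, z^k = 1.3346, u^k = -1.8408
Step 1: x-update.
Minimize 7*x^2 - 7*x + (0.5/2)*(x - 1.3346 - 1.8408)^2
FOC: (2*7 + 0.5)*x = 7 + 0.5*(1.3346 + 1.8408)
x^{k+1} = 0.5923
Step 2: z-update.
Minimize 2*z^2 + 7*z + (0.5/2)*(0.5923 - z - 1.8408)^2
FOC: (2*2 + 0.5)*z = -7 + 0.5*(0.5923 - 1.8408)
z^{k+1} = -1.6943
Step 3: u-update.
u^{k+1} = -1.8408 + 0.5923 + 1.6943 = 0.4457
Step 4: Primal residual = |0.5923 + 1.6943| = 2.2865


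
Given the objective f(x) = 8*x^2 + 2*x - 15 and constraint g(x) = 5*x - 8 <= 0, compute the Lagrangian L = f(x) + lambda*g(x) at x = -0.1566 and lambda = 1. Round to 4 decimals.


Step 1: Evaluate f(x).
f(-0.1566) = 8*(-0.1566)^2 + 2*(-0.1566) - 15 = -15.117
Step 2: Evaluate g(x).
g(-0.1566) = 5*-0.1566 - 8 = -8.783
Step 3: Compute Lagrangian.
L = -15.117 + 1*-8.783 = -23.9


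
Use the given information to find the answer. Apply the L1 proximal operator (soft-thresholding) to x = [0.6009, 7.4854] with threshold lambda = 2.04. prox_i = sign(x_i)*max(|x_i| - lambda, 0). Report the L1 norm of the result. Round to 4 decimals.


Soft-thresholding with lambda = 2.04:
prox(0.6009) = sign(0.6009)*max(|0.6009| - 2.04, 0) = 0.0
prox(7.4854) = sign(7.4854)*max(|7.4854| - 2.04, 0) = 5.4454
prox(x) = [0.0, 5.4454]
||prox(x)||_1 = 0.0 + 5.4454 = 5.4454


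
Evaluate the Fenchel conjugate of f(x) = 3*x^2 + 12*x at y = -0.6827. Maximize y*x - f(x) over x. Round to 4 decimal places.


f*(y) = sup_x {y*x - a*x^2 - b*x} = sup_x {(y-b)*x - a*x^2}
FOC: (y - b) - 2a*x = 0 => x* = (y - b)/(2a)
x* = (-0.6827 - 12)/(2*3) = -2.1138
f*(-0.6827) = (y-b)^2/(4a) = (-0.6827 - 12)^2/(4*3)
= 160.8509/12 = 13.4042


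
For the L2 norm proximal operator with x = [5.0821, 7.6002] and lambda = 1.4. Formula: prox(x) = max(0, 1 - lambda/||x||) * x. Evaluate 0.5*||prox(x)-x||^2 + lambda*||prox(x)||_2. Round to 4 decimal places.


Step 1: Compute ||x||.
||x|| = 9.1428
Step 2: Compute scaling factor.
scale = max(0, 1 - 1.4/9.1428) = 0.8469
Step 3: prox(x) = [4.3039, 6.4364]
||prox(x)|| = 7.7428
Step 4: Proximal objective.
0.5*||prox-x||^2 = 0.98
lambda*||prox|| = 10.8399
Total = 11.8199


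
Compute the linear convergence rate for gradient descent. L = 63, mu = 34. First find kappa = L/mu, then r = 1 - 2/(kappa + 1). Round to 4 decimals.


Step 1: Compute the condition number.
kappa = L/mu = 63/34 = 1.8529
Step 2: Compute the convergence rate.
r = 1 - 2/(kappa + 1) = 1 - 2*mu/(L + mu) = (L - mu)/(L + mu) = 29/97 = 0.299


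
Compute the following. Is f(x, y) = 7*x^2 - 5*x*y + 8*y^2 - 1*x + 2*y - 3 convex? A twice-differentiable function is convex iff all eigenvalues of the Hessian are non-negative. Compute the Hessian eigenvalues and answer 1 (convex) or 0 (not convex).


The Hessian of f(x,y) = 7*x^2 - 5*x*y + 8*y^2 - 1*x + 2*y - 3 is:
H = [[14, -5], [-5, 16]]
Trace = 14 + 16 = 30
Determinant = 14*16 - (-5)^2 = 199
Discriminant = (30)^2 - 4*199 = 104.0
Eigenvalues: lambda_1 = 9.901, lambda_2 = 20.099
The function is convex.

1


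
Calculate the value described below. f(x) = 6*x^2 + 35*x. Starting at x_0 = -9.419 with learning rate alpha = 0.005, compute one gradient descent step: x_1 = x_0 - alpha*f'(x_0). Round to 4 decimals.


We compute the gradient at x_0 and apply the update.
f'(x) = 12*x + 35
f'(-9.419) = 12*-9.419 + 35 = -78.028
x_1 = -9.419 - 0.005*-78.028 = -9.0289


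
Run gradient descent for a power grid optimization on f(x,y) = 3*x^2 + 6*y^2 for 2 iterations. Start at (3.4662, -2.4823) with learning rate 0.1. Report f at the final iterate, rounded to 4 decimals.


Gradient descent on f(x,y) = 3*x^2 + 6*y^2.
Starting point: (3.4662, -2.4823), alpha = 0.1
Step 1: grad_x = 2*3*3.4662 = 20.7972, grad_y = 2*6*-2.4823 = -29.7876
  x_1 = 3.4662 - 0.1*20.7972 = 1.3865
  y_1 = -2.4823 - 0.1*-29.7876 = 0.4965
Step 2: grad_x = 2*3*1.3865 = 8.3189, grad_y = 2*6*0.4965 = 5.9575
  x_2 = 1.3865 - 0.1*8.3189 = 0.5546
  y_2 = 0.4965 - 0.1*5.9575 = -0.0993
f(0.5546, -0.0993) = 3*0.5546^2 + 6*(-0.0993)^2 = 0.9819


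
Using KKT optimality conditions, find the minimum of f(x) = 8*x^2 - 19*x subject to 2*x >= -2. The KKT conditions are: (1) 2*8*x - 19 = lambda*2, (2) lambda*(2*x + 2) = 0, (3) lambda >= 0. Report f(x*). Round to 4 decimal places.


Step 1: Try lambda = 0 (constraint inactive).
Stationarity: 2*8*x - 19 = 0
x* = 19/(2*8) = 1.1875
Check constraint: 2*1.1875 = 2.375 >= -2 -- satisfied.
Step 2: Compute optimal value.
f(x*) = 8*1.1875^2 - 19*1.1875 = -11.2813


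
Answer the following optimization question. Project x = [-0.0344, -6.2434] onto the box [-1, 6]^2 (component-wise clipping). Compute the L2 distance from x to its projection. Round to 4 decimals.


Project each component onto [-1, 6].
clip(-0.0344) = -0.0344, clip(-6.2434) = -1.0
Projection = [-0.0344, -1.0]
Squared diffs: [0.0, 27.4932]
Distance = sqrt(27.4932) = 5.2434


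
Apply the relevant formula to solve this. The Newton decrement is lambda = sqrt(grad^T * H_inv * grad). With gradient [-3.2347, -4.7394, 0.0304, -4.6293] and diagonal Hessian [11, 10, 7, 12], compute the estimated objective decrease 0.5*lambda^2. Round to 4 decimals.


Step 1: H is diagonal, so H^(-1) * g = [-0.2941, -0.4739, 0.0043, -0.3858].
Step 2: g^T H^(-1) g = sum_i g_i^2 / H_ii
  = (-3.2347)^2/11 + (-4.7394)^2/10 + (0.0304)^2/7 + (-4.6293)^2/12
  = 0.9512 + 2.2462 + 0.0001 + 1.7859 = 4.9834
Step 3: Objective decrease = 0.5 * g^T H^(-1) g = 2.4917


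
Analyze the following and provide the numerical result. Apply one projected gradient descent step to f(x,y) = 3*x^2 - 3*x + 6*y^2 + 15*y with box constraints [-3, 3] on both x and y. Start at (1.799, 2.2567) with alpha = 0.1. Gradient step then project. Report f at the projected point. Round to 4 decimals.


Step 1: Compute gradient at (1.799, 2.2567).
grad_x = 2*3*1.799 - 3 = 7.794
grad_y = 2*6*2.2567 + 15 = 42.0804
Step 2: Gradient step.
x_raw = 1.799 - 0.1*7.794 = 1.0196
y_raw = 2.2567 - 0.1*42.0804 = -1.9513
Step 3: Project onto [-3, 3].
x_proj = clip(1.0196) = 1.0196
y_proj = clip(-1.9513) = -1.9513
Step 4: Evaluate f.
f(1.0196, -1.9513) = -6.3638


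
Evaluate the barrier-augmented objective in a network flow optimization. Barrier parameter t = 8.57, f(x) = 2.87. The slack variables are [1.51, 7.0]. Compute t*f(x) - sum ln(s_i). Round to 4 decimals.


Step 1: Compute log-barrier.
ln values: [0.4121, 1.9459]
phi = -(0.4121 + 1.9459) = -2.358
Step 2: Compute augmented objective.
t*f(x) = 8.57*2.87 = 24.5959
Total = 24.5959 - 2.358 = 22.2379


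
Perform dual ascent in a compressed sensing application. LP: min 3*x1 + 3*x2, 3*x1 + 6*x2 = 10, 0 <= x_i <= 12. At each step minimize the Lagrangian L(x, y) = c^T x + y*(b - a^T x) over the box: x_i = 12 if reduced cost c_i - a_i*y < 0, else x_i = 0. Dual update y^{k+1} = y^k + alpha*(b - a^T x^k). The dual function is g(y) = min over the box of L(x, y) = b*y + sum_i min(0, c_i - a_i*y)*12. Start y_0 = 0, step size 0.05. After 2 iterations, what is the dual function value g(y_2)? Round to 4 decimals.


Dual ascent for LP: min 3*x1 + 3*x2, 3*x1 + 6*x2 = 10, 0 <= x_i <= 12
Step 1: y^k = 0.0, reduced costs: (3.0, 3.0)
  x^k = (0.0, 0.0), subgradient = b - a^T x = 10.0
  y^{k+1} = 0.0 + 0.05*10.0 = 0.5
Step 2: y^k = 0.5, reduced costs: (1.5, 0.0)
  x^k = (0.0, 0.0), subgradient = b - a^T x = 10.0
  y^{k+1} = 0.5 + 0.05*10.0 = 1.0
Dual objective at y_2 = 1.0: reduced costs (0.0, -3.0), box minimizer x = (0.0, 12.0)
g(y_2) = b*y + (c1 - a1*y)*x1 + (c2 - a2*y)*x2 = 10*1.0 + 0.0*0.0 + (-3.0)*12.0 = 10.0 + 0.0 - 36.0 = -26.0


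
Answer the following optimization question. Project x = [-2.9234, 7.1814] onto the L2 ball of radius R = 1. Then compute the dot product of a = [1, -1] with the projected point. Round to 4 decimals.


Step 1: Compute ||x|| (intermediates to 6 decimals).
||x|| = sqrt((-2.9234)^2 + 7.1814^2) = 7.75363
Step 2: Project.
Since ||x|| > R, scale = R/||x|| = 1/7.75363 = 0.128972, proj(x) = scale * x
proj(x) = [-0.377037, 0.9262]
Step 3: Dot product.
a^T * proj(x) = 1*(-0.377037) - 1*0.9262 = -1.3032


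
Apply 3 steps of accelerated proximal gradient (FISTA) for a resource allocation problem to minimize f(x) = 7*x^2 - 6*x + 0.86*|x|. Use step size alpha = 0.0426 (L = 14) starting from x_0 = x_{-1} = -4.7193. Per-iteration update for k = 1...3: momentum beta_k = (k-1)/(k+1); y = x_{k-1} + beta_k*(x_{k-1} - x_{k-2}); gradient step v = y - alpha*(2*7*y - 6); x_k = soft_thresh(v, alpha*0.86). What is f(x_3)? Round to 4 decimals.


FISTA on f(x) = 7*x^2 - 6*x + 0.86*|x|
L = 14, alpha = 0.0426
Iteration 1: beta = 0.0, y = -4.7193 + 0.0*(-4.7193 + 4.7193) = -4.7193
  grad(y) = -72.0702, v = y - alpha*grad = -1.6491
  prox(v) = soft_thresh(-1.6491, 0.0366) = -1.6125
Iteration 2: beta = 0.3333, y = -1.6125 + 0.3333*(-1.6125 + 4.7193) = -0.5769
  grad(y) = -14.0761, v = y - alpha*grad = 0.0228
  prox(v) = soft_thresh(0.0228, 0.0366) = 0.0
Iteration 3: beta = 0.5, y = 0.0 + 0.5*(0.0 + 1.6125) = 0.8062
  grad(y) = 5.2873, v = y - alpha*grad = 0.581
  prox(v) = soft_thresh(0.581, 0.0366) = 0.5444
f(x_3) = 7*0.5444^2 - 6*0.5444 + 0.86*|0.5444| = -0.7237


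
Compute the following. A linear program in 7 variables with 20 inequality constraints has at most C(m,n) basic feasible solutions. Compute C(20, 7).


Each vertex corresponds to some choice of n active constraints out of m, so the number of vertices is at most C(m, n) = m! / (n!(m-n)!).
m = 20, n = 7
Numerator: 20 * 19 * 18 * 17 * 16 * 15 * 14
Denominator: 7! = 5040
C(20, 7) = 77520


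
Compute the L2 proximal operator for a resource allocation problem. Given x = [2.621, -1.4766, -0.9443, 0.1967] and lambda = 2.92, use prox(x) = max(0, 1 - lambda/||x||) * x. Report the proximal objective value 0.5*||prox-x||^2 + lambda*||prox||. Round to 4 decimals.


Step 1: Compute ||x||.
||x|| = 3.1592
Step 2: Compute scaling factor.
scale = max(0, 1 - 2.92/3.1592) = 0.0757
Step 3: prox(x) = [0.1984, -0.1118, -0.0715, 0.0149]
||prox(x)|| = 0.2392
Step 4: Proximal objective.
0.5*||prox-x||^2 = 4.2632
lambda*||prox|| = 0.6985
Total = 4.9616


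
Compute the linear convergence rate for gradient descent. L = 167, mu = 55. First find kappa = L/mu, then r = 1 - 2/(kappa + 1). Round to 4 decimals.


Step 1: Compute the condition number.
kappa = L/mu = 167/55 = 3.0364
Step 2: Compute the convergence rate.
r = 1 - 2/(kappa + 1) = 1 - 2*mu/(L + mu) = (L - mu)/(L + mu) = 112/222 = 0.5045


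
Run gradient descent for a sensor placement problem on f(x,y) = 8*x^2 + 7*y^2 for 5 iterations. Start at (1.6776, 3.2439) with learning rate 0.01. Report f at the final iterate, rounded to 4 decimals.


Gradient descent on f(x,y) = 8*x^2 + 7*y^2.
Starting point: (1.6776, 3.2439), alpha = 0.01
Step 1: grad_x = 2*8*1.6776 = 26.8416, grad_y = 2*7*3.2439 = 45.4146
  x_1 = 1.6776 - 0.01*26.8416 = 1.4092
  y_1 = 3.2439 - 0.01*45.4146 = 2.7898
Step 2: grad_x = 2*8*1.4092 = 22.5469, grad_y = 2*7*2.7898 = 39.0566
  x_2 = 1.4092 - 0.01*22.5469 = 1.1837
  y_2 = 2.7898 - 0.01*39.0566 = 2.3992
Step 3: grad_x = 2*8*1.1837 = 18.9394, grad_y = 2*7*2.3992 = 33.5886
  x_3 = 1.1837 - 0.01*18.9394 = 0.9943
  y_3 = 2.3992 - 0.01*33.5886 = 2.0633
Step 4: grad_x = 2*8*0.9943 = 15.9091, grad_y = 2*7*2.0633 = 28.8862
  x_4 = 0.9943 - 0.01*15.9091 = 0.8352
  y_4 = 2.0633 - 0.01*28.8862 = 1.7744
Step 5: grad_x = 2*8*0.8352 = 13.3637, grad_y = 2*7*1.7744 = 24.8422
  x_5 = 0.8352 - 0.01*13.3637 = 0.7016
  y_5 = 1.7744 - 0.01*24.8422 = 1.526
f(0.7016, 1.526) = 8*0.7016^2 + 7*1.526^2 = 20.239


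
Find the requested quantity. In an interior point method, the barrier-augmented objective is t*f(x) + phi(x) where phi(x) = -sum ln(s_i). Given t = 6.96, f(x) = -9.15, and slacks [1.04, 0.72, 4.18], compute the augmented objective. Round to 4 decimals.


Step 1: Compute log-barrier.
ln values: [0.0392, -0.3285, 1.4303]
phi = -(0.0392 - 0.3285 + 1.4303) = -1.141
Step 2: Compute augmented objective.
t*f(x) = 6.96*-9.15 = -63.684
Total = -63.684 - 1.141 = -64.825


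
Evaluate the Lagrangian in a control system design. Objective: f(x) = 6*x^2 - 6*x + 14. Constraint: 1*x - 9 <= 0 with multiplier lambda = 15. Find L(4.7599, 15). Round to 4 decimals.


Step 1: Evaluate f(x).
f(4.7599) = 6*4.7599^2 - 6*4.7599 + 14 = 121.3805
Step 2: Evaluate g(x).
g(4.7599) = 1*4.7599 - 9 = -4.2401
Step 3: Compute Lagrangian.
L = 121.3805 + 15*-4.2401 = 57.779


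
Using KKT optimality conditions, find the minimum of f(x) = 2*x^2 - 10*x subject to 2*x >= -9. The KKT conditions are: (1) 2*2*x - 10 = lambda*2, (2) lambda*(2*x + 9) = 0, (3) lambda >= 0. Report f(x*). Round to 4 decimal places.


Step 1: Try lambda = 0 (constraint inactive).
Stationarity: 2*2*x - 10 = 0
x* = 10/(2*2) = 2.5
Check constraint: 2*2.5 = 5.0 >= -9 -- satisfied.
Step 2: Compute optimal value.
f(x*) = 2*2.5^2 - 10*2.5 = -12.5


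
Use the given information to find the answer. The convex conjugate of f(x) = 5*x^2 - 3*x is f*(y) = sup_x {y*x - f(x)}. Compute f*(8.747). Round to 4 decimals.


f*(y) = sup_x {y*x - a*x^2 - b*x} = sup_x {(y-b)*x - a*x^2}
FOC: (y - b) - 2a*x = 0 => x* = (y - b)/(2a)
x* = (8.747 + 3)/(2*5) = 1.1747
f*(8.747) = (y-b)^2/(4a) = (8.747 + 3)^2/(4*5)
= 137.992/20 = 6.8996


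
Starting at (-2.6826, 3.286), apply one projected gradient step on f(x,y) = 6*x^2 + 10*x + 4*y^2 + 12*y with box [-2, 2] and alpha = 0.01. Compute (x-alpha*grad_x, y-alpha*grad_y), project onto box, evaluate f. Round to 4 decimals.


Step 1: Compute gradient at (-2.6826, 3.286).
grad_x = 2*6*-2.6826 + 10 = -22.1912
grad_y = 2*4*3.286 + 12 = 38.288
Step 2: Gradient step.
x_raw = -2.6826 - 0.01*-22.1912 = -2.4607
y_raw = 3.286 - 0.01*38.288 = 2.9031
Step 3: Project onto [-2, 2].
x_proj = clip(-2.4607) = -2.0
y_proj = clip(2.9031) = 2.0
Step 4: Evaluate f.
f(-2.0, 2.0) = 44.0


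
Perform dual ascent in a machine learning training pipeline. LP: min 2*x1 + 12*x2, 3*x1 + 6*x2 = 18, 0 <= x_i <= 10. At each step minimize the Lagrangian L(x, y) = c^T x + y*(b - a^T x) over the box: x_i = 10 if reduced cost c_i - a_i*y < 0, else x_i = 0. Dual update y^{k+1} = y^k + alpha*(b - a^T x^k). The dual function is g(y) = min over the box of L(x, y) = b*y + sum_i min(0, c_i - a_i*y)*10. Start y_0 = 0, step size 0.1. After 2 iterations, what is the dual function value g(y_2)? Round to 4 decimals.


Dual ascent for LP: min 2*x1 + 12*x2, 3*x1 + 6*x2 = 18, 0 <= x_i <= 10
Step 1: y^k = 0.0, reduced costs: (2.0, 12.0)
  x^k = (0.0, 0.0), subgradient = b - a^T x = 18.0
  y^{k+1} = 0.0 + 0.1*18.0 = 1.8
Step 2: y^k = 1.8, reduced costs: (-3.4, 1.2)
  x^k = (10.0, 0.0), subgradient = b - a^T x = -12.0
  y^{k+1} = 1.8 + 0.1*-12.0 = 0.6
Dual objective at y_2 = 0.6: reduced costs (0.2, 8.4), box minimizer x = (0.0, 0.0)
g(y_2) = b*y + (c1 - a1*y)*x1 + (c2 - a2*y)*x2 = 18*0.6 + 0.2*0.0 + 8.4*0.0 = 10.8 + 0.0 + 0.0 = 10.8


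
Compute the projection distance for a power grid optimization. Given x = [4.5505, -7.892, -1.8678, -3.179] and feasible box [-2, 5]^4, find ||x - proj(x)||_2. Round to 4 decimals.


Project each component onto [-2, 5].
clip(4.5505) = 4.5505, clip(-7.892) = -2.0, clip(-1.8678) = -1.8678, clip(-3.179) = -2.0
Projection = [4.5505, -2.0, -1.8678, -2.0]
Squared diffs: [0.0, 34.7157, 0.0, 1.39]
Distance = sqrt(36.1057) = 6.0088
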